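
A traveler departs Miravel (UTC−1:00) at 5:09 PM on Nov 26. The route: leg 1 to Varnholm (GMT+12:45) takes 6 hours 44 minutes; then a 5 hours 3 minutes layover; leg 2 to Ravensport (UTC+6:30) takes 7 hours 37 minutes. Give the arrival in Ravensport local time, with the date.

Convert departure to UTC: 5:09 PM + 1:00 = 6:09 PM UTC on Nov 26.
Add 6 hours and 44 minutes leg 1 → 12:53 AM UTC (Nov 27).
Add 5 hours and 3 minutes layover in Varnholm → 5:56 AM UTC.
Add 7 hours and 37 minutes leg 2 → 1:33 PM UTC.
Ravensport is UTC+6:30, so local arrival = 1:33 PM + 6:30 = 8:03 PM on Nov 27.

8:03 PM on November 27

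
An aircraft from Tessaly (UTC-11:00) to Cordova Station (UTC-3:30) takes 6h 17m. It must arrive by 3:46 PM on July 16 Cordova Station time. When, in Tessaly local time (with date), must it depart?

1:59 AM on July 16

Target arrival in UTC: 3:46 PM + 3:30 = 7:16 PM on Jul 16.
Subtract 6 hours 17 minutes → departure 12:59 PM UTC on Jul 16.
Tessaly is UTC−11:00: 12:59 PM − 11:00 = 1:59 AM on Jul 16.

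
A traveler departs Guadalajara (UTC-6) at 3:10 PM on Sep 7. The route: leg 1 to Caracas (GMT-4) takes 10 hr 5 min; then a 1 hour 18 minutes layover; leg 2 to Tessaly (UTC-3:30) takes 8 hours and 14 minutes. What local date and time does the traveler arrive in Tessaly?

1:17 PM on Sep 8

Convert departure to UTC: 3:10 PM + 6:00 = 9:10 PM UTC on Sep 7.
Add 10 hours and 5 minutes leg 1 → 7:15 AM UTC (Sep 8).
Add 1 hour and 18 minutes layover in Caracas → 8:33 AM UTC.
Add 8 hours 14 minutes leg 2 → 4:47 PM UTC.
Tessaly is UTC−3:30, so local arrival = 4:47 PM − 3:30 = 1:17 PM on Sep 8.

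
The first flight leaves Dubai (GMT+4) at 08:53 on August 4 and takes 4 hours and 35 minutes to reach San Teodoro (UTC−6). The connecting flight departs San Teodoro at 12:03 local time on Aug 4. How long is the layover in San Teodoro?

8 hours 35 minutes

Convert departure to UTC: 08:53 − 4:00 = 04:53 UTC on Aug 4.
Add 4 hours and 35 minutes flight time → 09:28 UTC.
San Teodoro is UTC−6:00, so local arrival = 09:28 − 6:00 = 03:28 on Aug 4.
Layover = 12:03 − 03:28 = 8 hours 35 minutes.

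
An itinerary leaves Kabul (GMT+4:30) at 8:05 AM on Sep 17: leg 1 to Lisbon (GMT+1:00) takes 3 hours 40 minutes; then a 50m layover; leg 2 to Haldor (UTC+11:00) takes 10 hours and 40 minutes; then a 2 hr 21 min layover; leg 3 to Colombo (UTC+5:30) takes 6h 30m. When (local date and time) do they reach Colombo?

Convert departure to UTC: 8:05 AM − 4:30 = 3:35 AM UTC on Sep 17.
Add 3 hours and 40 minutes leg 1 → 7:15 AM UTC.
Add 50 minutes layover in Lisbon → 8:05 AM UTC.
Add 10 hours 40 minutes leg 2 → 6:45 PM UTC.
Add 2 hours 21 minutes layover in Haldor → 9:06 PM UTC.
Add 6 hours and 30 minutes leg 3 → 3:36 AM UTC (Sep 18).
Colombo is UTC+5:30, so local arrival = 3:36 AM + 5:30 = 9:06 AM on Sep 18.

9:06 AM on Sep 18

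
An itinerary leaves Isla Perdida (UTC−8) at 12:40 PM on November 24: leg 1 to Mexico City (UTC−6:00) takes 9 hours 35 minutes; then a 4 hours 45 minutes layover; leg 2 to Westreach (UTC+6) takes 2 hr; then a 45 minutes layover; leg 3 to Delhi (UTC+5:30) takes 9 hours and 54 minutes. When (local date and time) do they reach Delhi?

Convert departure to UTC: 12:40 PM + 8:00 = 8:40 PM UTC on Nov 24.
Add 9 hours 35 minutes leg 1 → 6:15 AM UTC (Nov 25).
Add 4 hours and 45 minutes layover in Mexico City → 11:00 AM UTC.
Add 2 hours leg 2 → 1:00 PM UTC.
Add 45 minutes layover in Westreach → 1:45 PM UTC.
Add 9 hours 54 minutes leg 3 → 11:39 PM UTC.
Delhi is UTC+5:30, so local arrival = 11:39 PM + 5:30 = 5:09 AM on Nov 26.

5:09 AM on Nov 26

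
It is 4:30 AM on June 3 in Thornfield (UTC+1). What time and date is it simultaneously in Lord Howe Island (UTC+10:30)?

Lord Howe Island is 9:30 ahead of Thornfield.
Shift by the zone difference: 4:30 AM + 9:30 = 2:00 PM on Jun 3 in Lord Howe Island.

2:00 PM on June 3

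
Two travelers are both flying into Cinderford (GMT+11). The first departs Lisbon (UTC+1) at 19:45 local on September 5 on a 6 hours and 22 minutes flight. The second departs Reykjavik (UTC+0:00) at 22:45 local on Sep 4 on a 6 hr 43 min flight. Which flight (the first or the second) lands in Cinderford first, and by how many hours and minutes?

the second, by 19 hours 39 minutes

Flight 1 in UTC: 19:45 − 1:00 = 18:45 on Sep 5.
+6 hours and 22 minutes → arrive 01:07 UTC on Sep 6.
Flight 2 departs at 22:45 UTC (Sep 4).
+6 hours 43 minutes → arrive 05:28 UTC on Sep 5.
Flight 2 lands earlier by 19 hours 39 minutes.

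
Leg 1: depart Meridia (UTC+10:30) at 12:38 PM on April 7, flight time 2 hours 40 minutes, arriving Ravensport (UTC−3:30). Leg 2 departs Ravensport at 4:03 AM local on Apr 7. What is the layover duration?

2 hours 45 minutes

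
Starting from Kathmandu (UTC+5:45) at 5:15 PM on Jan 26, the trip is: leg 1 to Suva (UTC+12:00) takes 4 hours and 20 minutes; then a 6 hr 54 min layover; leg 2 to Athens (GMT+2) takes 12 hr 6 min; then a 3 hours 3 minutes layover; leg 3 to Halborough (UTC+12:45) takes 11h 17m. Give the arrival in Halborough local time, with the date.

1:55 PM on January 28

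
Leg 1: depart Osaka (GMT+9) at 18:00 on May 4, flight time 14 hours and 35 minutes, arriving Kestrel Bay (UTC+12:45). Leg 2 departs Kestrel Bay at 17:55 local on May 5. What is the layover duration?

5 hours 35 minutes

Convert departure to UTC: 18:00 − 9:00 = 09:00 UTC on May 4.
Add 14 hours 35 minutes flight time → 23:35 UTC.
Kestrel Bay is UTC+12:45, so local arrival = 23:35 + 12:45 = 12:20 on May 5.
Layover = 17:55 − 12:20 = 5 hours 35 minutes.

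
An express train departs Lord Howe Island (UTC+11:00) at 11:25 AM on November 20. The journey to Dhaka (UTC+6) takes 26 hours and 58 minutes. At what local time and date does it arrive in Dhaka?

9:23 AM on Nov 21

Convert departure to UTC: 11:25 AM − 11:00 = 12:25 AM UTC on Nov 20.
Add 26 hours and 58 minutes travel time → 3:23 AM UTC (Nov 21).
Dhaka is UTC+6:00, so local arrival = 3:23 AM + 6:00 = 9:23 AM on Nov 21.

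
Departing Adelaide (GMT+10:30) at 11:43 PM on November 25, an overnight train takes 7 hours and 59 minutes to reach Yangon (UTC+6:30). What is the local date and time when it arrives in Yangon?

3:42 AM on Nov 26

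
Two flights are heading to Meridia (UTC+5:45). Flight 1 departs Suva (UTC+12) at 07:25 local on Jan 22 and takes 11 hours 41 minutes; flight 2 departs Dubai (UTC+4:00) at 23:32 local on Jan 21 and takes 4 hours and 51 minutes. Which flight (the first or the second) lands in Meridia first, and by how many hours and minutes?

Flight 1 in UTC: 07:25 − 12:00 = 19:25 on Jan 21.
+11 hours 41 minutes → arrive 07:06 UTC on Jan 22.
Flight 2 in UTC: 23:32 − 4:00 = 19:32 on Jan 21.
+4 hours 51 minutes → arrive 00:23 UTC on Jan 22.
Flight 2 lands earlier by 6 hours 43 minutes.

the second, by 6 hours 43 minutes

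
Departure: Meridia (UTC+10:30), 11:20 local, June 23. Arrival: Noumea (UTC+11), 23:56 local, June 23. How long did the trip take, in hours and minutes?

Departure in UTC: 11:20 − 10:30 = 00:50 on Jun 23.
Arrival in UTC: 23:56 − 11:00 = 12:56 on Jun 23.
Elapsed = 12:56 − 00:50 = 12 hours 6 minutes.

12 hours 6 minutes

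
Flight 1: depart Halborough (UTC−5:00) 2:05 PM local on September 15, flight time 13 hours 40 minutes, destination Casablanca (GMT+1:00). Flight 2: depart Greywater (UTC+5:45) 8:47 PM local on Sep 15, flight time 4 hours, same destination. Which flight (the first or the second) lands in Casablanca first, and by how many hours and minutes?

the second, by 13 hours 43 minutes

Flight 1 in UTC: 2:05 PM + 5:00 = 7:05 PM on Sep 15.
+13 hours 40 minutes → arrive 8:45 AM UTC on Sep 16.
Flight 2 in UTC: 8:47 PM − 5:45 = 3:02 PM on Sep 15.
+4 hours → arrive 7:02 PM UTC on Sep 15.
Flight 2 lands earlier by 13 hours 43 minutes.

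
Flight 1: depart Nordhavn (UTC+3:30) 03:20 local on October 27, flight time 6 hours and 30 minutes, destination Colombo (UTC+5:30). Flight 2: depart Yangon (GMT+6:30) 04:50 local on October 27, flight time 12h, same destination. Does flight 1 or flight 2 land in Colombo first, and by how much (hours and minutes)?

Flight 1 in UTC: 03:20 − 3:30 = 23:50 on Oct 26.
+6 hours and 30 minutes → arrive 06:20 UTC on Oct 27.
Flight 2 in UTC: 04:50 − 6:30 = 22:20 on Oct 26.
+12 hours → arrive 10:20 UTC on Oct 27.
Flight 1 lands earlier by 4 hours.

the first, by 4 hours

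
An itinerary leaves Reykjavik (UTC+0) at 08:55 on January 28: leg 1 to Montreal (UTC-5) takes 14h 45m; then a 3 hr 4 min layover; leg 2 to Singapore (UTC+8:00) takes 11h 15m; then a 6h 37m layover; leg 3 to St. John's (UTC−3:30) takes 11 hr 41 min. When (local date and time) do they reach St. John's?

04:47 on January 30

Reykjavik is at UTC+0, so departure is already 08:55 UTC on Jan 28.
Add 14 hours and 45 minutes leg 1 → 23:40 UTC.
Add 3 hours 4 minutes layover in Montreal → 02:44 UTC (Jan 29).
Add 11 hours 15 minutes leg 2 → 13:59 UTC.
Add 6 hours 37 minutes layover in Singapore → 20:36 UTC.
Add 11 hours 41 minutes leg 3 → 08:17 UTC (Jan 30).
St. John's is UTC−3:30, so local arrival = 08:17 − 3:30 = 04:47 on Jan 30.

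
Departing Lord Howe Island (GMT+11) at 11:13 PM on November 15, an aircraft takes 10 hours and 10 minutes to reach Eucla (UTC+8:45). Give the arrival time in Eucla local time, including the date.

Convert departure to UTC: 11:13 PM − 11:00 = 12:13 PM UTC on Nov 15.
Add 10 hours 10 minutes travel time → 10:23 PM UTC.
Eucla is UTC+8:45, so local arrival = 10:23 PM + 8:45 = 7:08 AM on Nov 16.

7:08 AM on November 16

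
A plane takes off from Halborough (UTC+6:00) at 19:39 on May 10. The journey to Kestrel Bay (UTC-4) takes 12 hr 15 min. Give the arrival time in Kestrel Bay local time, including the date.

21:54 on May 10

Convert departure to UTC: 19:39 − 6:00 = 13:39 UTC on May 10.
Add 12 hours 15 minutes travel time → 01:54 UTC (May 11).
Kestrel Bay is UTC−4:00, so local arrival = 01:54 − 4:00 = 21:54 on May 10.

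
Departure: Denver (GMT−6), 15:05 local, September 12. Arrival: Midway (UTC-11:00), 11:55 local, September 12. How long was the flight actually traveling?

1 hour 50 minutes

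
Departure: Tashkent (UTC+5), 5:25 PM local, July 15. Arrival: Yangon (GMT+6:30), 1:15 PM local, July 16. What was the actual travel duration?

18 hours 20 minutes

Yangon is 1:30 ahead of Tashkent.
Clock-face elapsed time (ignoring zones) is 19 hours 50 minutes.
Actual elapsed = 19 hours 50 minutes − 1:30 = 18 hours 20 minutes.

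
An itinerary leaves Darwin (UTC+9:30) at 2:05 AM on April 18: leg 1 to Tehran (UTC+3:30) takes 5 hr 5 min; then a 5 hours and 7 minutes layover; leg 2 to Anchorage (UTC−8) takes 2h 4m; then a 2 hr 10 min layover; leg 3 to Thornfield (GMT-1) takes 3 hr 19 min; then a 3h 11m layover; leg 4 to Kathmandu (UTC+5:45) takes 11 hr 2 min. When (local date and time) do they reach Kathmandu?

6:18 AM on April 19

Convert departure to UTC: 2:05 AM − 9:30 = 4:35 PM UTC on Apr 17.
Add 5 hours and 5 minutes leg 1 → 9:40 PM UTC.
Add 5 hours 7 minutes layover in Tehran → 2:47 AM UTC (Apr 18).
Add 2 hours and 4 minutes leg 2 → 4:51 AM UTC.
Add 2 hours 10 minutes layover in Anchorage → 7:01 AM UTC.
Add 3 hours and 19 minutes leg 3 → 10:20 AM UTC.
Add 3 hours and 11 minutes layover in Thornfield → 1:31 PM UTC.
Add 11 hours and 2 minutes leg 4 → 12:33 AM UTC (Apr 19).
Kathmandu is UTC+5:45, so local arrival = 12:33 AM + 5:45 = 6:18 AM on Apr 19.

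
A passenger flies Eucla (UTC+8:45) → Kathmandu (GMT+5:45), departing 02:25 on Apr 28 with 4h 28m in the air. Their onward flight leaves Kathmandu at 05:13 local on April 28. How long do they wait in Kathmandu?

Convert departure to UTC: 02:25 − 8:45 = 17:40 UTC on Apr 27.
Add 4 hours 28 minutes flight time → 22:08 UTC.
Kathmandu is UTC+5:45, so local arrival = 22:08 + 5:45 = 03:53 on Apr 28.
Layover = 05:13 − 03:53 = 1 hour 20 minutes.

1 hour 20 minutes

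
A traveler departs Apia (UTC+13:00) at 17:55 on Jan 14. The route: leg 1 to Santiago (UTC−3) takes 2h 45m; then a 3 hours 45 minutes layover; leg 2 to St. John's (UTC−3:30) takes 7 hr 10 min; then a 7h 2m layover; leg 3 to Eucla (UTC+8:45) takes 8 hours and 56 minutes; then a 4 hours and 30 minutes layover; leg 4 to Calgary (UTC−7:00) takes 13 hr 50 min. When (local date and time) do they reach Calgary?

21:53 on January 15

Convert departure to UTC: 17:55 − 13:00 = 04:55 UTC on Jan 14.
Add 2 hours 45 minutes leg 1 → 07:40 UTC.
Add 3 hours and 45 minutes layover in Santiago → 11:25 UTC.
Add 7 hours and 10 minutes leg 2 → 18:35 UTC.
Add 7 hours and 2 minutes layover in St. John's → 01:37 UTC (Jan 15).
Add 8 hours and 56 minutes leg 3 → 10:33 UTC.
Add 4 hours 30 minutes layover in Eucla → 15:03 UTC.
Add 13 hours 50 minutes leg 4 → 04:53 UTC (Jan 16).
Calgary is UTC−7:00, so local arrival = 04:53 − 7:00 = 21:53 on Jan 15.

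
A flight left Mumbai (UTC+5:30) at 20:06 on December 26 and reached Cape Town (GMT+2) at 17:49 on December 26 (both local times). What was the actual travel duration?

1 hour 13 minutes

Cape Town is 3:30 behind Mumbai.
Clock-face elapsed time (ignoring zones) is −2 hours 17 minutes.
Actual elapsed = −2 hours 17 minutes + 3:30 = 1 hour 13 minutes.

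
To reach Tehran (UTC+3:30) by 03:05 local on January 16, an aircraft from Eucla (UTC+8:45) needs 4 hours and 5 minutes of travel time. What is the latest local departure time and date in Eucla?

Target arrival in UTC: 03:05 − 3:30 = 23:35 on Jan 15.
Subtract 4 hours 5 minutes → departure 19:30 UTC on Jan 15.
Eucla is UTC+8:45: 19:30 + 8:45 = 04:15 on Jan 16.

04:15 on Jan 16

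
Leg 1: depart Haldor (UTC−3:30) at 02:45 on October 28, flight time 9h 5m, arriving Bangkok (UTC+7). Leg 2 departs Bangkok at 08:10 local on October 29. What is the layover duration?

9 hours 50 minutes

Convert departure to UTC: 02:45 + 3:30 = 06:15 UTC on Oct 28.
Add 9 hours and 5 minutes flight time → 15:20 UTC.
Bangkok is UTC+7:00, so local arrival = 15:20 + 7:00 = 22:20 on Oct 28.
Layover = 08:10 − 22:20 (+1 day) = 9 hours 50 minutes.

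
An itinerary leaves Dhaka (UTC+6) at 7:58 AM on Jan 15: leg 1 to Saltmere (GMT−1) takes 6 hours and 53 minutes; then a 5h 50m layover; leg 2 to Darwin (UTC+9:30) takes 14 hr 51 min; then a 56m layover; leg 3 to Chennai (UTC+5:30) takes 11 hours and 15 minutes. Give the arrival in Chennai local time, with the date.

11:13 PM on January 16

Convert departure to UTC: 7:58 AM − 6:00 = 1:58 AM UTC on Jan 15.
Add 6 hours 53 minutes leg 1 → 8:51 AM UTC.
Add 5 hours and 50 minutes layover in Saltmere → 2:41 PM UTC.
Add 14 hours 51 minutes leg 2 → 5:32 AM UTC (Jan 16).
Add 56 minutes layover in Darwin → 6:28 AM UTC.
Add 11 hours 15 minutes leg 3 → 5:43 PM UTC.
Chennai is UTC+5:30, so local arrival = 5:43 PM + 5:30 = 11:13 PM on Jan 16.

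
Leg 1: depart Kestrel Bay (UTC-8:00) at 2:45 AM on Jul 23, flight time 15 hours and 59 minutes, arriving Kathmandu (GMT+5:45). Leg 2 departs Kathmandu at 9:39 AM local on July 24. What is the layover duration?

Convert departure to UTC: 2:45 AM + 8:00 = 10:45 AM UTC on Jul 23.
Add 15 hours and 59 minutes flight time → 2:44 AM UTC (Jul 24).
Kathmandu is UTC+5:45, so local arrival = 2:44 AM + 5:45 = 8:29 AM on Jul 24.
Layover = 9:39 AM − 8:29 AM = 1 hour 10 minutes.

1 hour 10 minutes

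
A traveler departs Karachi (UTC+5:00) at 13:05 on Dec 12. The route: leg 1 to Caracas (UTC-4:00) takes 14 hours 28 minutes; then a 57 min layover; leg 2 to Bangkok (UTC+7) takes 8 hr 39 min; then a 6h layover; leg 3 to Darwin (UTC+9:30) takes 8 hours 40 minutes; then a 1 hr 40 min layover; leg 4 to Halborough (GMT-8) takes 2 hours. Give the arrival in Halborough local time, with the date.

Convert departure to UTC: 13:05 − 5:00 = 08:05 UTC on Dec 12.
Add 14 hours 28 minutes leg 1 → 22:33 UTC.
Add 57 minutes layover in Caracas → 23:30 UTC.
Add 8 hours and 39 minutes leg 2 → 08:09 UTC (Dec 13).
Add 6 hours layover in Bangkok → 14:09 UTC.
Add 8 hours 40 minutes leg 3 → 22:49 UTC.
Add 1 hour and 40 minutes layover in Darwin → 00:29 UTC (Dec 14).
Add 2 hours leg 4 → 02:29 UTC.
Halborough is UTC−8:00, so local arrival = 02:29 − 8:00 = 18:29 on Dec 13.

18:29 on December 13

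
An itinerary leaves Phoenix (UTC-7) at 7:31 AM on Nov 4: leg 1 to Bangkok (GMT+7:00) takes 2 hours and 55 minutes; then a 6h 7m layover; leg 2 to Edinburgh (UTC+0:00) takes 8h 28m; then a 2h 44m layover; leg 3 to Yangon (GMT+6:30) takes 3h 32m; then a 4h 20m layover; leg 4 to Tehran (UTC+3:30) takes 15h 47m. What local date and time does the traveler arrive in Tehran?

1:54 PM on November 6

Convert departure to UTC: 7:31 AM + 7:00 = 2:31 PM UTC on Nov 4.
Add 2 hours and 55 minutes leg 1 → 5:26 PM UTC.
Add 6 hours and 7 minutes layover in Bangkok → 11:33 PM UTC.
Add 8 hours 28 minutes leg 2 → 8:01 AM UTC (Nov 5).
Add 2 hours 44 minutes layover in Edinburgh → 10:45 AM UTC.
Add 3 hours 32 minutes leg 3 → 2:17 PM UTC.
Add 4 hours and 20 minutes layover in Yangon → 6:37 PM UTC.
Add 15 hours and 47 minutes leg 4 → 10:24 AM UTC (Nov 6).
Tehran is UTC+3:30, so local arrival = 10:24 AM + 3:30 = 1:54 PM on Nov 6.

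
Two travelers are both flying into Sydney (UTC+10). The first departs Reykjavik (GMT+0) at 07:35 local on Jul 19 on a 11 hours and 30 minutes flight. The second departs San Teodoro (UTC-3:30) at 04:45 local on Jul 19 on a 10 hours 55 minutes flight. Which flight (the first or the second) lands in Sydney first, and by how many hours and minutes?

the first, by 5 minutes

Flight 1 departs at 07:35 UTC (Jul 19).
+11 hours 30 minutes → arrive 19:05 UTC on Jul 19.
Flight 2 in UTC: 04:45 + 3:30 = 08:15 on Jul 19.
+10 hours 55 minutes → arrive 19:10 UTC on Jul 19.
Flight 1 lands earlier by 5 minutes.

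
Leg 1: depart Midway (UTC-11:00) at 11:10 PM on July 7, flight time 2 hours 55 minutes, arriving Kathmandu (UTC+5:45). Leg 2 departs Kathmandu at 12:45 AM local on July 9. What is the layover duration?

5 hours 55 minutes

Convert departure to UTC: 11:10 PM + 11:00 = 10:10 AM UTC on Jul 8.
Add 2 hours and 55 minutes flight time → 1:05 PM UTC.
Kathmandu is UTC+5:45, so local arrival = 1:05 PM + 5:45 = 6:50 PM on Jul 8.
Layover = 12:45 AM − 6:50 PM (+1 day) = 5 hours 55 minutes.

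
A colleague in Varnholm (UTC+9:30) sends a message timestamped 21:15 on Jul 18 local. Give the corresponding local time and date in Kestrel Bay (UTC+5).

16:45 on July 18

In UTC: 21:15 − 9:30 = 11:45 on Jul 18.
Kestrel Bay is UTC+5:00: 11:45 + 5:00 = 16:45 on Jul 18.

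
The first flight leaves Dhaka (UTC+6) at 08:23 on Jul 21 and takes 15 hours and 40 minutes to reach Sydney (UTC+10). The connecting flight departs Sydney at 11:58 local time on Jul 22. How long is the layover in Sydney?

Convert departure to UTC: 08:23 − 6:00 = 02:23 UTC on Jul 21.
Add 15 hours and 40 minutes flight time → 18:03 UTC.
Sydney is UTC+10:00, so local arrival = 18:03 + 10:00 = 04:03 on Jul 22.
Layover = 11:58 − 04:03 = 7 hours 55 minutes.

7 hours 55 minutes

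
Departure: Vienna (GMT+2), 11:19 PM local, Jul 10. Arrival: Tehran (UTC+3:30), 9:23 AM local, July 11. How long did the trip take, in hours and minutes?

8 hours 34 minutes

Departure in UTC: 11:19 PM − 2:00 = 9:19 PM on Jul 10.
Arrival in UTC: 9:23 AM − 3:30 = 5:53 AM on Jul 11.
Elapsed = 5:53 AM − 9:19 PM (+1 day) = 8 hours 34 minutes.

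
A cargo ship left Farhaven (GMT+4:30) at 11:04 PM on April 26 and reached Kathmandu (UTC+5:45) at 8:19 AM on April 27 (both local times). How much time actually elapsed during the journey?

Departure in UTC: 11:04 PM − 4:30 = 6:34 PM on Apr 26.
Arrival in UTC: 8:19 AM − 5:45 = 2:34 AM on Apr 27.
Elapsed = 2:34 AM − 6:34 PM (+1 day) = 8 hours.

8 hours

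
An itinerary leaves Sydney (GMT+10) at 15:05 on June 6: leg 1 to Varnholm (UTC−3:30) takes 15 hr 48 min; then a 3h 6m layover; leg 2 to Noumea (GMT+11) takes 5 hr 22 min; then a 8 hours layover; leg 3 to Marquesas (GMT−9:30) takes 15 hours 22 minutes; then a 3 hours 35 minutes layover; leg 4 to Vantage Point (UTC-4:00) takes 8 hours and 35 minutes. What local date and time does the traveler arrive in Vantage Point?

Convert departure to UTC: 15:05 − 10:00 = 05:05 UTC on Jun 6.
Add 15 hours 48 minutes leg 1 → 20:53 UTC.
Add 3 hours and 6 minutes layover in Varnholm → 23:59 UTC.
Add 5 hours and 22 minutes leg 2 → 05:21 UTC (Jun 7).
Add 8 hours layover in Noumea → 13:21 UTC.
Add 15 hours 22 minutes leg 3 → 04:43 UTC (Jun 8).
Add 3 hours 35 minutes layover in Marquesas → 08:18 UTC.
Add 8 hours and 35 minutes leg 4 → 16:53 UTC.
Vantage Point is UTC−4:00, so local arrival = 16:53 − 4:00 = 12:53 on Jun 8.

12:53 on June 8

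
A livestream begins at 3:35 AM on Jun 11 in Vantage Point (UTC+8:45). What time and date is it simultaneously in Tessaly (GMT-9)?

In UTC: 3:35 AM − 8:45 = 6:50 PM on Jun 10.
Tessaly is UTC−9:00: 6:50 PM − 9:00 = 9:50 AM on Jun 10.

9:50 AM on June 10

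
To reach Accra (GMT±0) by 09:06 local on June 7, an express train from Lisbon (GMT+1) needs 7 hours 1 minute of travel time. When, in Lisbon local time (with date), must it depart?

03:05 on June 7

Target arrival is already UTC: 09:06 on Jun 7.
Subtract 7 hours and 1 minute → departure 02:05 UTC on Jun 7.
Lisbon is UTC+1:00: 02:05 + 1:00 = 03:05 on Jun 7.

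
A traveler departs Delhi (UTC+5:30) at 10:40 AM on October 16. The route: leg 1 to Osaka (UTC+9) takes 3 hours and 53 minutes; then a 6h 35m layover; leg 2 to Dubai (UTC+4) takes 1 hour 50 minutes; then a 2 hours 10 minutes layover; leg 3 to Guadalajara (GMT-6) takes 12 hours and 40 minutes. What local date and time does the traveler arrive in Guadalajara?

2:18 AM on October 17

Convert departure to UTC: 10:40 AM − 5:30 = 5:10 AM UTC on Oct 16.
Add 3 hours and 53 minutes leg 1 → 9:03 AM UTC.
Add 6 hours and 35 minutes layover in Osaka → 3:38 PM UTC.
Add 1 hour 50 minutes leg 2 → 5:28 PM UTC.
Add 2 hours 10 minutes layover in Dubai → 7:38 PM UTC.
Add 12 hours and 40 minutes leg 3 → 8:18 AM UTC (Oct 17).
Guadalajara is UTC−6:00, so local arrival = 8:18 AM − 6:00 = 2:18 AM on Oct 17.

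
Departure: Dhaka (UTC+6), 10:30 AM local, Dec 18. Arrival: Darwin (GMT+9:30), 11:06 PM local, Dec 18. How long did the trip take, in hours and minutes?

Departure in UTC: 10:30 AM − 6:00 = 4:30 AM on Dec 18.
Arrival in UTC: 11:06 PM − 9:30 = 1:36 PM on Dec 18.
Elapsed = 1:36 PM − 4:30 AM = 9 hours 6 minutes.

9 hours 6 minutes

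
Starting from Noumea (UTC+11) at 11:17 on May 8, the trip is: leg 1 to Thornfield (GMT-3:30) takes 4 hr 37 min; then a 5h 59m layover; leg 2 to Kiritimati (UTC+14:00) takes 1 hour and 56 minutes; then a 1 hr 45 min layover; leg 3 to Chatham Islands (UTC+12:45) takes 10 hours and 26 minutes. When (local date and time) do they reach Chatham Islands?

13:45 on May 9

Convert departure to UTC: 11:17 − 11:00 = 00:17 UTC on May 8.
Add 4 hours 37 minutes leg 1 → 04:54 UTC.
Add 5 hours 59 minutes layover in Thornfield → 10:53 UTC.
Add 1 hour 56 minutes leg 2 → 12:49 UTC.
Add 1 hour 45 minutes layover in Kiritimati → 14:34 UTC.
Add 10 hours 26 minutes leg 3 → 01:00 UTC (May 9).
Chatham Islands is UTC+12:45, so local arrival = 01:00 + 12:45 = 13:45 on May 9.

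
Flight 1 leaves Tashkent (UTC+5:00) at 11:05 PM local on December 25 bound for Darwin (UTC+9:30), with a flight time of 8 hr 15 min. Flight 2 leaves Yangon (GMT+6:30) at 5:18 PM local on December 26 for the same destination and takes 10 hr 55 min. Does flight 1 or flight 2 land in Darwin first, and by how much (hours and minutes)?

Flight 1 in UTC: 11:05 PM − 5:00 = 6:05 PM on Dec 25.
+8 hours 15 minutes → arrive 2:20 AM UTC on Dec 26.
Flight 2 in UTC: 5:18 PM − 6:30 = 10:48 AM on Dec 26.
+10 hours 55 minutes → arrive 9:43 PM UTC on Dec 26.
Flight 1 lands earlier by 19 hours 23 minutes.

the first, by 19 hours 23 minutes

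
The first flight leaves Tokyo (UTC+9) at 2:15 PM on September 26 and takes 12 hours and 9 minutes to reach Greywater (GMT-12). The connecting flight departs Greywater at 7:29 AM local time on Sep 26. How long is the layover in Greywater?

2 hours 5 minutes

Convert departure to UTC: 2:15 PM − 9:00 = 5:15 AM UTC on Sep 26.
Add 12 hours 9 minutes flight time → 5:24 PM UTC.
Greywater is UTC−12:00, so local arrival = 5:24 PM − 12:00 = 5:24 AM on Sep 26.
Layover = 7:29 AM − 5:24 AM = 2 hours 5 minutes.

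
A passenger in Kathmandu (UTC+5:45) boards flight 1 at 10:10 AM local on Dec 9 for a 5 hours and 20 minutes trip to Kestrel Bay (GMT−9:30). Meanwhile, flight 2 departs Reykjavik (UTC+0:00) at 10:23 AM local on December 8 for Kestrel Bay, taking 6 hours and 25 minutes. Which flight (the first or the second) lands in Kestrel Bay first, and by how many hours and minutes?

Flight 1 in UTC: 10:10 AM − 5:45 = 4:25 AM on Dec 9.
+5 hours and 20 minutes → arrive 9:45 AM UTC on Dec 9.
Flight 2 departs at 10:23 AM UTC (Dec 8).
+6 hours and 25 minutes → arrive 4:48 PM UTC on Dec 8.
Flight 2 lands earlier by 16 hours 57 minutes.

the second, by 16 hours 57 minutes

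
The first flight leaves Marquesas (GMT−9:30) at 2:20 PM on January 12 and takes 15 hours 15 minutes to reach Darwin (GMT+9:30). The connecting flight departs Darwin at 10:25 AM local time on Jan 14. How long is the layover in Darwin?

Convert departure to UTC: 2:20 PM + 9:30 = 11:50 PM UTC on Jan 12.
Add 15 hours 15 minutes flight time → 3:05 PM UTC (Jan 13).
Darwin is UTC+9:30, so local arrival = 3:05 PM + 9:30 = 12:35 AM on Jan 14.
Layover = 10:25 AM − 12:35 AM = 9 hours 50 minutes.

9 hours 50 minutes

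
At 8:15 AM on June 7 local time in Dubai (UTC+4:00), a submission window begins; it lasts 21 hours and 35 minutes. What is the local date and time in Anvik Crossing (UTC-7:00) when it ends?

6:50 PM on June 7

Convert start to UTC: 8:15 AM − 4:00 = 4:15 AM UTC on Jun 7.
Add 21 hours and 35 minutes duration → 1:50 AM UTC (Jun 8).
Anvik Crossing is UTC−7:00, so local end time = 1:50 AM − 7:00 = 6:50 PM on Jun 7.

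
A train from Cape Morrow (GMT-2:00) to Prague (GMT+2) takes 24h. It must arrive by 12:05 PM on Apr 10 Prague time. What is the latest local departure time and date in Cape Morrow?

Target arrival in UTC: 12:05 PM − 2:00 = 10:05 AM on Apr 10.
Subtract 24 hours → departure 10:05 AM UTC on Apr 9.
Cape Morrow is UTC−2:00: 10:05 AM − 2:00 = 8:05 AM on Apr 9.

8:05 AM on Apr 9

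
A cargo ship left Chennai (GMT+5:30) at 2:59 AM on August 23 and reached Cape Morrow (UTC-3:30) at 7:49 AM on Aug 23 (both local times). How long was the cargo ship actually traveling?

13 hours 50 minutes

Cape Morrow is 9:00 behind Chennai.
Clock-face elapsed time (ignoring zones) is 4 hours 50 minutes.
Actual elapsed = 4 hours 50 minutes + 9:00 = 13 hours 50 minutes.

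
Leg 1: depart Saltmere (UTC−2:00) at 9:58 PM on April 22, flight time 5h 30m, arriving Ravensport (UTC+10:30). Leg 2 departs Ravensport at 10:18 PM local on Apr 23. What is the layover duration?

6 hours 20 minutes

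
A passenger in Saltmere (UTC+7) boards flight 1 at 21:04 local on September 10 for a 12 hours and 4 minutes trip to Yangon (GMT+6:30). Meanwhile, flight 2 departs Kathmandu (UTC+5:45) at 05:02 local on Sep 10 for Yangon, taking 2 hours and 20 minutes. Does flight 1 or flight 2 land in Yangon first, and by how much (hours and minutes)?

Flight 1 in UTC: 21:04 − 7:00 = 14:04 on Sep 10.
+12 hours 4 minutes → arrive 02:08 UTC on Sep 11.
Flight 2 in UTC: 05:02 − 5:45 = 23:17 on Sep 9.
+2 hours and 20 minutes → arrive 01:37 UTC on Sep 10.
Flight 2 lands earlier by 24 hours 31 minutes.

the second, by 24 hours 31 minutes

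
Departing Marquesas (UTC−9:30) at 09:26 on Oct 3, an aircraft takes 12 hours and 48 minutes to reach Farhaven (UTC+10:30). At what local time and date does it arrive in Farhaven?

Farhaven is 20:00 ahead of Marquesas.
After 12 hours 48 minutes it is 22:14 in Marquesas.
Shift by the zone difference: 22:14 + 20:00 = 18:14 on Oct 4 in Farhaven.

18:14 on October 4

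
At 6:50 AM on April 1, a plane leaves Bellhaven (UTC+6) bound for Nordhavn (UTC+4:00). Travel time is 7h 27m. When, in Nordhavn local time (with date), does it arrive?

Nordhavn is 2:00 behind Bellhaven.
After 7 hours and 27 minutes it is 2:17 PM in Bellhaven.
Shift by the zone difference: 2:17 PM − 2:00 = 12:17 PM on Apr 1 in Nordhavn.

12:17 PM on April 1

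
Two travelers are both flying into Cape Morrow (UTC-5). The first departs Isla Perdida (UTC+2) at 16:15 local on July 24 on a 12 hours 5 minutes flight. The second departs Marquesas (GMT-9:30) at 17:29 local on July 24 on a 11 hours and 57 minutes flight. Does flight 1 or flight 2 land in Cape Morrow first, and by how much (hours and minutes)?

Flight 1 in UTC: 16:15 − 2:00 = 14:15 on Jul 24.
+12 hours and 5 minutes → arrive 02:20 UTC on Jul 25.
Flight 2 in UTC: 17:29 + 9:30 = 02:59 on Jul 25.
+11 hours and 57 minutes → arrive 14:56 UTC on Jul 25.
Flight 1 lands earlier by 12 hours 36 minutes.

the first, by 12 hours 36 minutes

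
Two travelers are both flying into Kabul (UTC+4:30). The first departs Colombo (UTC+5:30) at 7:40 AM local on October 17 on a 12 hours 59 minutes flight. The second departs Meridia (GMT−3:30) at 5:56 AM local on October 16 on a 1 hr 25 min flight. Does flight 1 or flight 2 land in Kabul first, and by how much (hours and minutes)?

the second, by 28 hours 18 minutes

Flight 1 in UTC: 7:40 AM − 5:30 = 2:10 AM on Oct 17.
+12 hours 59 minutes → arrive 3:09 PM UTC on Oct 17.
Flight 2 in UTC: 5:56 AM + 3:30 = 9:26 AM on Oct 16.
+1 hour 25 minutes → arrive 10:51 AM UTC on Oct 16.
Flight 2 lands earlier by 28 hours 18 minutes.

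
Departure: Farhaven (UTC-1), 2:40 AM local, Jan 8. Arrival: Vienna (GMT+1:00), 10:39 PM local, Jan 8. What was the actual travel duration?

17 hours 59 minutes

Vienna is 2:00 ahead of Farhaven.
Clock-face elapsed time (ignoring zones) is 19 hours 59 minutes.
Actual elapsed = 19 hours 59 minutes − 2:00 = 17 hours 59 minutes.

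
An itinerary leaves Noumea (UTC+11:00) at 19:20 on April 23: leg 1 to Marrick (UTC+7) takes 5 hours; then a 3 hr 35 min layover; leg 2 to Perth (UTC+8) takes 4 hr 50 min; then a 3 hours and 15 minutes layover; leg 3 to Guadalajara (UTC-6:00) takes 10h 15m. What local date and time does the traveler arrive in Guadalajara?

Convert departure to UTC: 19:20 − 11:00 = 08:20 UTC on Apr 23.
Add 5 hours leg 1 → 13:20 UTC.
Add 3 hours and 35 minutes layover in Marrick → 16:55 UTC.
Add 4 hours and 50 minutes leg 2 → 21:45 UTC.
Add 3 hours 15 minutes layover in Perth → 01:00 UTC (Apr 24).
Add 10 hours 15 minutes leg 3 → 11:15 UTC.
Guadalajara is UTC−6:00, so local arrival = 11:15 − 6:00 = 05:15 on Apr 24.

05:15 on Apr 24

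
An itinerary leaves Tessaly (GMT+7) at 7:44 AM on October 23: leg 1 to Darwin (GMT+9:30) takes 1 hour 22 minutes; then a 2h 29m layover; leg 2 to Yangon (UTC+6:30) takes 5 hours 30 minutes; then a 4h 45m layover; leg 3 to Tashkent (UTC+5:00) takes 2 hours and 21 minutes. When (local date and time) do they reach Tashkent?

Convert departure to UTC: 7:44 AM − 7:00 = 12:44 AM UTC on Oct 23.
Add 1 hour 22 minutes leg 1 → 2:06 AM UTC.
Add 2 hours and 29 minutes layover in Darwin → 4:35 AM UTC.
Add 5 hours 30 minutes leg 2 → 10:05 AM UTC.
Add 4 hours 45 minutes layover in Yangon → 2:50 PM UTC.
Add 2 hours and 21 minutes leg 3 → 5:11 PM UTC.
Tashkent is UTC+5:00, so local arrival = 5:11 PM + 5:00 = 10:11 PM on Oct 23.

10:11 PM on Oct 23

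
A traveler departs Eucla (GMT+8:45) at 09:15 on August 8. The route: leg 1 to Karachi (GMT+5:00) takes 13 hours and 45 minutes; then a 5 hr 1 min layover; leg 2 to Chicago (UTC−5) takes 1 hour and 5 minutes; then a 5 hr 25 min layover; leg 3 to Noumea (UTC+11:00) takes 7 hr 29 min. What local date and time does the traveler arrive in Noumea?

Convert departure to UTC: 09:15 − 8:45 = 00:30 UTC on Aug 8.
Add 13 hours 45 minutes leg 1 → 14:15 UTC.
Add 5 hours and 1 minute layover in Karachi → 19:16 UTC.
Add 1 hour and 5 minutes leg 2 → 20:21 UTC.
Add 5 hours 25 minutes layover in Chicago → 01:46 UTC (Aug 9).
Add 7 hours 29 minutes leg 3 → 09:15 UTC.
Noumea is UTC+11:00, so local arrival = 09:15 + 11:00 = 20:15 on Aug 9.

20:15 on Aug 9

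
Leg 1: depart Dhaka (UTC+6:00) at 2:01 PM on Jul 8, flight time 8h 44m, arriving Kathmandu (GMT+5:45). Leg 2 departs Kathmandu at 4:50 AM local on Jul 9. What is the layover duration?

Convert departure to UTC: 2:01 PM − 6:00 = 8:01 AM UTC on Jul 8.
Add 8 hours 44 minutes flight time → 4:45 PM UTC.
Kathmandu is UTC+5:45, so local arrival = 4:45 PM + 5:45 = 10:30 PM on Jul 8.
Layover = 4:50 AM − 10:30 PM (+1 day) = 6 hours 20 minutes.

6 hours 20 minutes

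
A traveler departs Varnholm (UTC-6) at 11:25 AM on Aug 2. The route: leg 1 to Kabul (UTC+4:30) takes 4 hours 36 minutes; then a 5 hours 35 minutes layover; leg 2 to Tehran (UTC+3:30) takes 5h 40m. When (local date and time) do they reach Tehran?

12:46 PM on August 3

Convert departure to UTC: 11:25 AM + 6:00 = 5:25 PM UTC on Aug 2.
Add 4 hours 36 minutes leg 1 → 10:01 PM UTC.
Add 5 hours 35 minutes layover in Kabul → 3:36 AM UTC (Aug 3).
Add 5 hours and 40 minutes leg 2 → 9:16 AM UTC.
Tehran is UTC+3:30, so local arrival = 9:16 AM + 3:30 = 12:46 PM on Aug 3.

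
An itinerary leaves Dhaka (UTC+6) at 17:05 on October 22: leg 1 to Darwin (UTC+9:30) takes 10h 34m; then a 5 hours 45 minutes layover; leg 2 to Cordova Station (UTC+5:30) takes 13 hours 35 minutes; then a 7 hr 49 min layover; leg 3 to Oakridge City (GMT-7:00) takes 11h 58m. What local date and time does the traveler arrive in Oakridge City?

05:46 on October 24

Convert departure to UTC: 17:05 − 6:00 = 11:05 UTC on Oct 22.
Add 10 hours and 34 minutes leg 1 → 21:39 UTC.
Add 5 hours and 45 minutes layover in Darwin → 03:24 UTC (Oct 23).
Add 13 hours and 35 minutes leg 2 → 16:59 UTC.
Add 7 hours and 49 minutes layover in Cordova Station → 00:48 UTC (Oct 24).
Add 11 hours 58 minutes leg 3 → 12:46 UTC.
Oakridge City is UTC−7:00, so local arrival = 12:46 − 7:00 = 05:46 on Oct 24.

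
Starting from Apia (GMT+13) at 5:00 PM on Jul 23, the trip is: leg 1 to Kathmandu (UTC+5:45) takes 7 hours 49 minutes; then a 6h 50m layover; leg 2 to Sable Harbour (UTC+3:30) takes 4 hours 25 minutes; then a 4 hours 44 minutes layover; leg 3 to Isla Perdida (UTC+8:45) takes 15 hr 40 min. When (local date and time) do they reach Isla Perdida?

4:13 AM on July 25

Convert departure to UTC: 5:00 PM − 13:00 = 4:00 AM UTC on Jul 23.
Add 7 hours 49 minutes leg 1 → 11:49 AM UTC.
Add 6 hours 50 minutes layover in Kathmandu → 6:39 PM UTC.
Add 4 hours 25 minutes leg 2 → 11:04 PM UTC.
Add 4 hours and 44 minutes layover in Sable Harbour → 3:48 AM UTC (Jul 24).
Add 15 hours 40 minutes leg 3 → 7:28 PM UTC.
Isla Perdida is UTC+8:45, so local arrival = 7:28 PM + 8:45 = 4:13 AM on Jul 25.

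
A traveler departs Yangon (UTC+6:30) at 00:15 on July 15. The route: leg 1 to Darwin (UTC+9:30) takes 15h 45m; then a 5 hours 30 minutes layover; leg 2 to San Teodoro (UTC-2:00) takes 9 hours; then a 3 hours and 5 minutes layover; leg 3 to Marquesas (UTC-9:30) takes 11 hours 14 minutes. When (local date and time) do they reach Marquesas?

Convert departure to UTC: 00:15 − 6:30 = 17:45 UTC on Jul 14.
Add 15 hours and 45 minutes leg 1 → 09:30 UTC (Jul 15).
Add 5 hours 30 minutes layover in Darwin → 15:00 UTC.
Add 9 hours leg 2 → 00:00 UTC (Jul 16).
Add 3 hours and 5 minutes layover in San Teodoro → 03:05 UTC.
Add 11 hours 14 minutes leg 3 → 14:19 UTC.
Marquesas is UTC−9:30, so local arrival = 14:19 − 9:30 = 04:49 on Jul 16.

04:49 on Jul 16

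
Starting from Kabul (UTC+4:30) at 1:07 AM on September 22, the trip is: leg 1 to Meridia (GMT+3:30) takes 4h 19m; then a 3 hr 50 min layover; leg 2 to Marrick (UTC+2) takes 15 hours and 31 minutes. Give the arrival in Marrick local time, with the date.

Convert departure to UTC: 1:07 AM − 4:30 = 8:37 PM UTC on Sep 21.
Add 4 hours and 19 minutes leg 1 → 12:56 AM UTC (Sep 22).
Add 3 hours 50 minutes layover in Meridia → 4:46 AM UTC.
Add 15 hours 31 minutes leg 2 → 8:17 PM UTC.
Marrick is UTC+2:00, so local arrival = 8:17 PM + 2:00 = 10:17 PM on Sep 22.

10:17 PM on September 22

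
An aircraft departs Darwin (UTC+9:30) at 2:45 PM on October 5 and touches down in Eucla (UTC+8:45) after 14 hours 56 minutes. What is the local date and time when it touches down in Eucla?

Convert departure to UTC: 2:45 PM − 9:30 = 5:15 AM UTC on Oct 5.
Add 14 hours and 56 minutes travel time → 8:11 PM UTC.
Eucla is UTC+8:45, so local arrival = 8:11 PM + 8:45 = 4:56 AM on Oct 6.

4:56 AM on October 6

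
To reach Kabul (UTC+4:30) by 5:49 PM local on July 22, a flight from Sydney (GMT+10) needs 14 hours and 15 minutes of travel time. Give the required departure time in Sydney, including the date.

Target arrival in UTC: 5:49 PM − 4:30 = 1:19 PM on Jul 22.
Subtract 14 hours and 15 minutes → departure 11:04 PM UTC on Jul 21.
Sydney is UTC+10:00: 11:04 PM + 10:00 = 9:04 AM on Jul 22.

9:04 AM on July 22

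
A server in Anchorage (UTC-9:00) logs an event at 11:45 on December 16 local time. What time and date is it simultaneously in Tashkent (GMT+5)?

01:45 on December 17

Tashkent is 14:00 ahead of Anchorage.
Shift by the zone difference: 11:45 + 14:00 = 01:45 on Dec 17 in Tashkent.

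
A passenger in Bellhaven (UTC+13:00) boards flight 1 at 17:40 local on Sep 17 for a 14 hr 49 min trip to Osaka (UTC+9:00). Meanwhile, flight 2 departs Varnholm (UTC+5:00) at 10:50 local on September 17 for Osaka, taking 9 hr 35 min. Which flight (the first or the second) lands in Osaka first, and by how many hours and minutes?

Flight 1 in UTC: 17:40 − 13:00 = 04:40 on Sep 17.
+14 hours 49 minutes → arrive 19:29 UTC on Sep 17.
Flight 2 in UTC: 10:50 − 5:00 = 05:50 on Sep 17.
+9 hours 35 minutes → arrive 15:25 UTC on Sep 17.
Flight 2 lands earlier by 4 hours 4 minutes.

the second, by 4 hours 4 minutes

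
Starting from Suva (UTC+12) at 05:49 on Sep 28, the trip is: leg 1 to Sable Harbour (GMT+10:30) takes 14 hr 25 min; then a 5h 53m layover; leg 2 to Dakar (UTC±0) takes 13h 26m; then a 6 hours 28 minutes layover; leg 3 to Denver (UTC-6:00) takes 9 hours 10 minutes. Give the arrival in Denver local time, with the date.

13:11 on September 29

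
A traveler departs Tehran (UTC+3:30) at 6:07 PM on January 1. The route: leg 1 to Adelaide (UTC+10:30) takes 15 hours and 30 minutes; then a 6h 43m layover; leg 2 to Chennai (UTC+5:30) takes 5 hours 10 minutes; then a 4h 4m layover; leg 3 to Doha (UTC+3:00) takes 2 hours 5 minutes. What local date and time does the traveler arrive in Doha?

Convert departure to UTC: 6:07 PM − 3:30 = 2:37 PM UTC on Jan 1.
Add 15 hours 30 minutes leg 1 → 6:07 AM UTC (Jan 2).
Add 6 hours and 43 minutes layover in Adelaide → 12:50 PM UTC.
Add 5 hours 10 minutes leg 2 → 6:00 PM UTC.
Add 4 hours 4 minutes layover in Chennai → 10:04 PM UTC.
Add 2 hours 5 minutes leg 3 → 12:09 AM UTC (Jan 3).
Doha is UTC+3:00, so local arrival = 12:09 AM + 3:00 = 3:09 AM on Jan 3.

3:09 AM on Jan 3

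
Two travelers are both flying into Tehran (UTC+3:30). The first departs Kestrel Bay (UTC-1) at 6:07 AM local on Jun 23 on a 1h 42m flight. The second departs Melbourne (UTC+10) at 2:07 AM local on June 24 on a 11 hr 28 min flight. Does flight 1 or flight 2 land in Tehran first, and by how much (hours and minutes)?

Flight 1 in UTC: 6:07 AM + 1:00 = 7:07 AM on Jun 23.
+1 hour 42 minutes → arrive 8:49 AM UTC on Jun 23.
Flight 2 in UTC: 2:07 AM − 10:00 = 4:07 PM on Jun 23.
+11 hours 28 minutes → arrive 3:35 AM UTC on Jun 24.
Flight 1 lands earlier by 18 hours 46 minutes.

the first, by 18 hours 46 minutes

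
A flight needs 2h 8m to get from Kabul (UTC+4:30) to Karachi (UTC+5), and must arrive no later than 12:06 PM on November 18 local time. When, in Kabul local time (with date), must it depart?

Target arrival in UTC: 12:06 PM − 5:00 = 7:06 AM on Nov 18.
Subtract 2 hours 8 minutes → departure 4:58 AM UTC on Nov 18.
Kabul is UTC+4:30: 4:58 AM + 4:30 = 9:28 AM on Nov 18.

9:28 AM on November 18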